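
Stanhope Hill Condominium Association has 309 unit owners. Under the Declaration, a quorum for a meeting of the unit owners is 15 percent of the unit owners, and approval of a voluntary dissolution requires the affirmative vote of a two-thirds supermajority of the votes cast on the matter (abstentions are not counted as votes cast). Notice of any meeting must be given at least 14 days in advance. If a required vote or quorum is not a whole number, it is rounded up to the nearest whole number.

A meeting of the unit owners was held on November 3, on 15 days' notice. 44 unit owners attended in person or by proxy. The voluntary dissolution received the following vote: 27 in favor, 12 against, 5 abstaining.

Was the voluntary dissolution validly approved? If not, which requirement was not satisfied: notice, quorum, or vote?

Notice: 15 days given; 14 required. Satisfied.
Quorum: 15% of 309 = 46.35, rounded up to 47; 44 present. Not satisfied.
Vote: requires two-thirds of the votes cast (44 − 5 abstaining = 39); 2/3 of 39 = 26, so 26 needed; 27 in favor. Satisfied.

Invalid — quorum requirement not satisfied.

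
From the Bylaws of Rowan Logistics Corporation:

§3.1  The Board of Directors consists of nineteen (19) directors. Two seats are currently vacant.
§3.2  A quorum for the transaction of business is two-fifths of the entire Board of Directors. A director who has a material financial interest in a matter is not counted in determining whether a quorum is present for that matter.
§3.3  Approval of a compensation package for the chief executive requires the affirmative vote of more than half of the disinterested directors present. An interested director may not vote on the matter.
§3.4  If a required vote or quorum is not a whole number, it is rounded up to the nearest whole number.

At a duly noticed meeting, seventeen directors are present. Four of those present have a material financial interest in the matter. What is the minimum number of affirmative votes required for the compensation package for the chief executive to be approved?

The compensation package for the chief executive requires a majority of the disinterested directors present (17 − 4 = 13).
A majority of 13 is 7.

7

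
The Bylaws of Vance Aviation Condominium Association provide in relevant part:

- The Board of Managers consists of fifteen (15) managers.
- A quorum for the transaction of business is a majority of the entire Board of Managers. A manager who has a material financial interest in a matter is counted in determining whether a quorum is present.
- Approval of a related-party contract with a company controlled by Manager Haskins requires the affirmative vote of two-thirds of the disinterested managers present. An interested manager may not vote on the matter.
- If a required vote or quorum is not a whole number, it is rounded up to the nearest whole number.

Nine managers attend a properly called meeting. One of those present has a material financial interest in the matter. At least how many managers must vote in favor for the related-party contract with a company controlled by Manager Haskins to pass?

The related-party contract with a company controlled by Manager Haskins requires two-thirds of the disinterested managers present (9 − 1 = 8).
2/3 of 8 = 5.33, rounded up to 6.

6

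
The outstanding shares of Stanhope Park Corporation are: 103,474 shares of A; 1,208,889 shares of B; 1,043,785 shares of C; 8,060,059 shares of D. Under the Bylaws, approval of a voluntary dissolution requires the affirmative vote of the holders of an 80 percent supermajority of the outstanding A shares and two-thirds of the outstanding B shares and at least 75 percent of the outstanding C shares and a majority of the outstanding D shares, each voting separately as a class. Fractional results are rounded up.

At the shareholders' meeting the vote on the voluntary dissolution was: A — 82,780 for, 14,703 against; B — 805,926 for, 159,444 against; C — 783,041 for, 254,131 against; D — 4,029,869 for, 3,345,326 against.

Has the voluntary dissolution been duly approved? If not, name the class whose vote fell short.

Not approved — the D shares did not give the required vote.

A: 4/5 of 103474 = 82779.20, rounded up to 82780; 82,780 required, 82,780 in favor — approved.
B: 2/3 of 1208889 = 805926; 805,926 required, 805,926 in favor — approved.
C: 3/4 of 1043785 = 782838.75, rounded up to 782839; 782,839 required, 783,041 in favor — approved.
D: a majority of 8060059 is 4030030; 4,030,030 required, 4,029,869 in favor — not approved.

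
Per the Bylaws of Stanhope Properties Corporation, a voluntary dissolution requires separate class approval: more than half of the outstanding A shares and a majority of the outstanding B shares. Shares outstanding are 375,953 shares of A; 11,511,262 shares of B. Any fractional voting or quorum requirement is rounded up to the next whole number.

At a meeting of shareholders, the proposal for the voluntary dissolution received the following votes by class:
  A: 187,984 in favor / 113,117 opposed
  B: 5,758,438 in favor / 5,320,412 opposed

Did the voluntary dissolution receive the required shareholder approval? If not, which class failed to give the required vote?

A: a majority of 375953 is 187977; 187,977 required, 187,984 in favor — approved.
B: a majority of 11511262 is 5755632; 5,755,632 required, 5,758,438 in favor — approved.

Approved — every class gave the required vote.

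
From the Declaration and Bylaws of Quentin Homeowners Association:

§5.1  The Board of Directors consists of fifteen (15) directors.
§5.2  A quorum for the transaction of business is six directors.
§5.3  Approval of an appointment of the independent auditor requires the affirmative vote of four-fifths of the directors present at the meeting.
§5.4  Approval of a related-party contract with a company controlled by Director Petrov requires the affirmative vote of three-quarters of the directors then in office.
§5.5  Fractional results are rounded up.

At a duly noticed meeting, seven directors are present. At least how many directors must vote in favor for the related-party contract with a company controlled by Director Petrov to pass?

The related-party contract with a company controlled by Director Petrov requires three-fourths of the directors then in office (15).
3/4 of 15 = 11.25, rounded up to 12.
(Only 7 can vote, so the related-party contract with a company controlled by Director Petrov cannot pass at this meeting, but the required vote is still 12.)

12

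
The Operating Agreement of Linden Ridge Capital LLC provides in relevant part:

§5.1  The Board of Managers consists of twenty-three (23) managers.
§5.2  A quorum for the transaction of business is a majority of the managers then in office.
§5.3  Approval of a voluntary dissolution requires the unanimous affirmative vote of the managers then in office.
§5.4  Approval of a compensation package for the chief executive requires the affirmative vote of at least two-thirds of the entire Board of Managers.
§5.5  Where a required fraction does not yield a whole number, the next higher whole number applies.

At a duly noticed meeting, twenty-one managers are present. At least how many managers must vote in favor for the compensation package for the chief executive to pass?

16

The compensation package for the chief executive requires two-thirds of the entire Board of Managers (23).
2/3 of 23 = 15.33, rounded up to 16.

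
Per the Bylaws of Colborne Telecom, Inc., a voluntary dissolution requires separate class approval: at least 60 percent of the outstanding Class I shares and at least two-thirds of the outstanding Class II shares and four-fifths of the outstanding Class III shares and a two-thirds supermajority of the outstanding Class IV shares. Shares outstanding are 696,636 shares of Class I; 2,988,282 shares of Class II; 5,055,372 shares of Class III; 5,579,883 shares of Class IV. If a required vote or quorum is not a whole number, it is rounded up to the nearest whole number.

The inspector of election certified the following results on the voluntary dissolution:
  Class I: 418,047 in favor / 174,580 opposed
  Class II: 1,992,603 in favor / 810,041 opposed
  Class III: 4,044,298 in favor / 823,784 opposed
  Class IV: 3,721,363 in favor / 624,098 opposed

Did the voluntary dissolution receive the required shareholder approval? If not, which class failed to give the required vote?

Approved — every class gave the required vote.

Class I: 3/5 of 696636 = 417981.60, rounded up to 417982; 417,982 required, 418,047 in favor — approved.
Class II: 2/3 of 2988282 = 1992188; 1,992,188 required, 1,992,603 in favor — approved.
Class III: 4/5 of 5055372 = 4044297.60, rounded up to 4044298; 4,044,298 required, 4,044,298 in favor — approved.
Class IV: 2/3 of 5579883 = 3719922; 3,719,922 required, 3,721,363 in favor — approved.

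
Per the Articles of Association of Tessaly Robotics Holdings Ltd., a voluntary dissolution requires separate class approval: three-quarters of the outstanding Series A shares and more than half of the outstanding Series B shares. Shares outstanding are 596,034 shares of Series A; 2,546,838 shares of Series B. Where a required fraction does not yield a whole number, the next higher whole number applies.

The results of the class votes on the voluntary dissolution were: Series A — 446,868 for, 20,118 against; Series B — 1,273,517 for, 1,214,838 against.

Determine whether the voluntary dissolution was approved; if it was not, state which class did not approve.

Not approved — the Series A shares did not give the required vote.

Series A: 3/4 of 596034 = 447025.50, rounded up to 447026; 447,026 required, 446,868 in favor — not approved.
Series B: a majority of 2546838 is 1273420; 1,273,420 required, 1,273,517 in favor — approved.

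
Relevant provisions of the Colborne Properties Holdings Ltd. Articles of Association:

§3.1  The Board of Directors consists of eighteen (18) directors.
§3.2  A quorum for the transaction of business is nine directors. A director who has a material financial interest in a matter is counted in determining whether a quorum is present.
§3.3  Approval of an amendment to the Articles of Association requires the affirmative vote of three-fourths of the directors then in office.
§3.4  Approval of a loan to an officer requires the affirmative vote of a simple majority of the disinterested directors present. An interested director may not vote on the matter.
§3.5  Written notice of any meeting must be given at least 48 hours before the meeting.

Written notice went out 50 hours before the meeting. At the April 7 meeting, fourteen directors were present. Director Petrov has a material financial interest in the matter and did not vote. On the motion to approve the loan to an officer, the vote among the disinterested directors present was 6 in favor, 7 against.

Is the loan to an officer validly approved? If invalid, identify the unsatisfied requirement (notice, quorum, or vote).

Notice: 50 hours given; 48 required (50 ≥ 48). Satisfied.
Quorum: 14 present (interested directors count toward quorum); quorum is 9. Satisfied.
Vote: the loan to an officer requires a majority of the disinterested directors present (14 − 1 = 13). A majority of 13 is 7, so 7 affirmative votes are needed; 6 voted in favor. Not satisfied.

Invalid — vote requirement not satisfied.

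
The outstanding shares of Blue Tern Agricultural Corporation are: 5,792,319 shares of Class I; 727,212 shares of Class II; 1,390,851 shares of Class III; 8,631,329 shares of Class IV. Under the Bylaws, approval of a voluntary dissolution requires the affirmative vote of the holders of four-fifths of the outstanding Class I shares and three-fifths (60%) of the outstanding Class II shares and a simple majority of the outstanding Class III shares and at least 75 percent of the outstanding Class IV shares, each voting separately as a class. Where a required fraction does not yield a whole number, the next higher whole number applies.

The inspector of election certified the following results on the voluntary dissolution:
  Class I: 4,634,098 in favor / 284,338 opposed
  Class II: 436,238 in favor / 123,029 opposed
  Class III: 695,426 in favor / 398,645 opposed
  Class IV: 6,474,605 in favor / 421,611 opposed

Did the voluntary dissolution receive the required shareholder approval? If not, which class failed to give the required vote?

Class I: 4/5 of 5792319 = 4633855.20, rounded up to 4633856; 4,633,856 required, 4,634,098 in favor — approved.
Class II: 3/5 of 727212 = 436327.20, rounded up to 436328; 436,328 required, 436,238 in favor — not approved.
Class III: a majority of 1390851 is 695426; 695,426 required, 695,426 in favor — approved.
Class IV: 3/4 of 8631329 = 6473496.75, rounded up to 6473497; 6,473,497 required, 6,474,605 in favor — approved.

Not approved — the Class II shares did not give the required vote.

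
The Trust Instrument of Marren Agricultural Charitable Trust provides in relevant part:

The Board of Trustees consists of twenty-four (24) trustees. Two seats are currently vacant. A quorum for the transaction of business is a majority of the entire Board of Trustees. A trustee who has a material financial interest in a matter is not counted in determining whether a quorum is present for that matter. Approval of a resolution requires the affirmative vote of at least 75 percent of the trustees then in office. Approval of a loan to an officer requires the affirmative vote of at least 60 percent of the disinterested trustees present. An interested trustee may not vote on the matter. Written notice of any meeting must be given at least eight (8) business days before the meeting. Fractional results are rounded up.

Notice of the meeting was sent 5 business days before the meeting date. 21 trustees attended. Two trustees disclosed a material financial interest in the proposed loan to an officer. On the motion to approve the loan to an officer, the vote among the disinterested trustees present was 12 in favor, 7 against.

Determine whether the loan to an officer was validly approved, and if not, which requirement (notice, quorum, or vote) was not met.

Notice: 5 business days given; 8 required (5 < 8). Not satisfied.
Quorum: 21 present, but the 2 interested trustees do not count, leaving 19. Quorum is 13. Satisfied.
Vote: the loan to an officer requires three-fifths of the disinterested trustees present (21 − 2 = 19). 3/5 of 19 = 11.40, rounded up to 12, so 12 affirmative votes are needed; 12 voted in favor. Satisfied.

Invalid — notice requirement not satisfied.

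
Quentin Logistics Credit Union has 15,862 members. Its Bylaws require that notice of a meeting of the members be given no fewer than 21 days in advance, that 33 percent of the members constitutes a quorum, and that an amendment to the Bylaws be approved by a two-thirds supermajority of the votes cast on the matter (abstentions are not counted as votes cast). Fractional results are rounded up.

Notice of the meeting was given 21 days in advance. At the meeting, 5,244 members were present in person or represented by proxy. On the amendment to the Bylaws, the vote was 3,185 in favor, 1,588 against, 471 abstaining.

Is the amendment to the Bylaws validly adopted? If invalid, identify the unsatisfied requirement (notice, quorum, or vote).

Valid — all requirements satisfied.

Notice: 21 days given; 21 required. Satisfied.
Quorum: 33% of 15,862 = 5,234.46, rounded up to 5,235; 5,244 present. Satisfied.
Vote: requires two-thirds of the votes cast (5,244 − 471 abstaining = 4,773); 2/3 of 4773 = 3182, so 3,182 needed; 3,185 in favor. Satisfied.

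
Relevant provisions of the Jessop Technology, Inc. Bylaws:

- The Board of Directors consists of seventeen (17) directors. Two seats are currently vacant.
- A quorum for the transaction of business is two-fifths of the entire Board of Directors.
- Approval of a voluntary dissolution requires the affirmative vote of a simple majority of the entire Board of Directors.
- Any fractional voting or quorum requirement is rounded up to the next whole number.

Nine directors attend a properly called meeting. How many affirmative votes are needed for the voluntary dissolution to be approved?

9

The voluntary dissolution requires a majority of the entire Board of Directors (17).
A majority of 17 is 9.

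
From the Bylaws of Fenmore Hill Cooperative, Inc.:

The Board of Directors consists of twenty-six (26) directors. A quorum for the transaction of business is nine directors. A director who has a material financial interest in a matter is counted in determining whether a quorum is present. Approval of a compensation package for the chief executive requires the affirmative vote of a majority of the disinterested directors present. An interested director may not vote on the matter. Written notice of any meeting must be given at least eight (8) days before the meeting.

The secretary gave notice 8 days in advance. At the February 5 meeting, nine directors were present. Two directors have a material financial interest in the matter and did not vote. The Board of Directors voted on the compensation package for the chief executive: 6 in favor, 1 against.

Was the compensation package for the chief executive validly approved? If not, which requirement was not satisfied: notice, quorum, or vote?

Valid — all requirements satisfied.

Notice: 8 days given; 8 required (8 ≥ 8). Satisfied.
Quorum: 9 present (interested directors count toward quorum); quorum is 9. Satisfied.
Vote: the compensation package for the chief executive requires a majority of the disinterested directors present (9 − 2 = 7). A majority of 7 is 4, so 4 affirmative votes are needed; 6 voted in favor. Satisfied.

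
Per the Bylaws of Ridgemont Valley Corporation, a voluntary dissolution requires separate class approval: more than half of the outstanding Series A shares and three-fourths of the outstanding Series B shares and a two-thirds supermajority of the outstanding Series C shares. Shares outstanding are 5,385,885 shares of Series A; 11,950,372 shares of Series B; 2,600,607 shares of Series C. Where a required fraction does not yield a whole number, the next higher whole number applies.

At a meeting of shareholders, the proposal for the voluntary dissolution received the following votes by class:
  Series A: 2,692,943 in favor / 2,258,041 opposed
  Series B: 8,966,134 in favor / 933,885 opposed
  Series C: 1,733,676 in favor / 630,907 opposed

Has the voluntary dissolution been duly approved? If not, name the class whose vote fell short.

Not approved — the Series C shares did not give the required vote.

Series A: a majority of 5385885 is 2692943; 2,692,943 required, 2,692,943 in favor — approved.
Series B: 3/4 of 11950372 = 8962779; 8,962,779 required, 8,966,134 in favor — approved.
Series C: 2/3 of 2600607 = 1733738; 1,733,738 required, 1,733,676 in favor — not approved.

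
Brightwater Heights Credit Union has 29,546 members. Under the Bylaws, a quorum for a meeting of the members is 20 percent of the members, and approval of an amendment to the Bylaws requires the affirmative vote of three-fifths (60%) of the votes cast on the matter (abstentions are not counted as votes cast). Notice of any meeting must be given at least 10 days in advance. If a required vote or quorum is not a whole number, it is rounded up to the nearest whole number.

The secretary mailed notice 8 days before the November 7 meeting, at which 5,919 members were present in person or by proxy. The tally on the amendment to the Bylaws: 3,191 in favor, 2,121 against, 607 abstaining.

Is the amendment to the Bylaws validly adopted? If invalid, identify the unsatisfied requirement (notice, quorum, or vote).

Invalid — notice requirement not satisfied.

Notice: 8 days given; 10 required. Not satisfied.
Quorum: 20% of 29,546 = 5,909.20, rounded up to 5,910; 5,919 present. Satisfied.
Vote: requires three-fifths of the votes cast (5,919 − 607 abstaining = 5,312); 3/5 of 5312 = 3187.20, rounded up to 3188, so 3,188 needed; 3,191 in favor. Satisfied.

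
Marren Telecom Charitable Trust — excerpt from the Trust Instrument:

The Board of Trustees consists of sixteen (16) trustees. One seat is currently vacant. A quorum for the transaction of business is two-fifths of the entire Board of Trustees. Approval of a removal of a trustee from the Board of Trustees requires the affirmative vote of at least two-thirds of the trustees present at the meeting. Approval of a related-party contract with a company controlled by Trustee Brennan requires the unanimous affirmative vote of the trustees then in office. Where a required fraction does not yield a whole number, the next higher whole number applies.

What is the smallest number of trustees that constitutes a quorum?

7

2/5 of 16 = 6.40, rounded up to 7.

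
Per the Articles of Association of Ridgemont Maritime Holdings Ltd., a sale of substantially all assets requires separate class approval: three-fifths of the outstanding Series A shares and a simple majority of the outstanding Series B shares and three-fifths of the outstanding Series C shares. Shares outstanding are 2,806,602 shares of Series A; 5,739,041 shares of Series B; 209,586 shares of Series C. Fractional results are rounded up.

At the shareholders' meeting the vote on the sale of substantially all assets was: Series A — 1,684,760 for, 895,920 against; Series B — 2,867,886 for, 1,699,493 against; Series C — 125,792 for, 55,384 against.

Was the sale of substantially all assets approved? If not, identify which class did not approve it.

Not approved — the Series B shares did not give the required vote.

Series A: 3/5 of 2806602 = 1683961.20, rounded up to 1683962; 1,683,962 required, 1,684,760 in favor — approved.
Series B: a majority of 5739041 is 2869521; 2,869,521 required, 2,867,886 in favor — not approved.
Series C: 3/5 of 209586 = 125751.60, rounded up to 125752; 125,752 required, 125,792 in favor — approved.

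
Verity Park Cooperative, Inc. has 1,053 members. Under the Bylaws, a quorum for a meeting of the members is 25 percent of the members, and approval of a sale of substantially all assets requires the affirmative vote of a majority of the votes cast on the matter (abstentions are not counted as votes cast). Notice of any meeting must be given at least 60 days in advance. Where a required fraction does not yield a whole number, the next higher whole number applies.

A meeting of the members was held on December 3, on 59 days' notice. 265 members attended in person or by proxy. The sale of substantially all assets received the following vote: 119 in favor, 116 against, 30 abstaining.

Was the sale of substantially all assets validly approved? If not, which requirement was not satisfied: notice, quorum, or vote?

Invalid — notice requirement not satisfied.

Notice: 59 days given; 60 required. Not satisfied.
Quorum: 25% of 1,053 = 263.25, rounded up to 264; 265 present. Satisfied.
Vote: requires a majority of the votes cast (265 − 30 abstaining = 235); a majority of 235 is 118, so 118 needed; 119 in favor. Satisfied.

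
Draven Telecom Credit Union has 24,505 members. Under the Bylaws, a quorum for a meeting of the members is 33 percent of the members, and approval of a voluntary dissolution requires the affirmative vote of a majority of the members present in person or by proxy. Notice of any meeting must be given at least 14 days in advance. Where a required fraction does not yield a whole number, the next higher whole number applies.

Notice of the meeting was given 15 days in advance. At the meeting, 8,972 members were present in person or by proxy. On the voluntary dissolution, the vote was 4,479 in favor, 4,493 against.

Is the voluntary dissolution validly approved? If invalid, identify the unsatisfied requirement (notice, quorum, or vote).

Invalid — vote requirement not satisfied.

Notice: 15 days given; 14 required. Satisfied.
Quorum: 33% of 24,505 = 8,086.65, rounded up to 8,087; 8,972 present. Satisfied.
Vote: requires a majority of those present (8,972); a majority of 8972 is 4487, so 4,487 needed; 4,479 in favor. Not satisfied.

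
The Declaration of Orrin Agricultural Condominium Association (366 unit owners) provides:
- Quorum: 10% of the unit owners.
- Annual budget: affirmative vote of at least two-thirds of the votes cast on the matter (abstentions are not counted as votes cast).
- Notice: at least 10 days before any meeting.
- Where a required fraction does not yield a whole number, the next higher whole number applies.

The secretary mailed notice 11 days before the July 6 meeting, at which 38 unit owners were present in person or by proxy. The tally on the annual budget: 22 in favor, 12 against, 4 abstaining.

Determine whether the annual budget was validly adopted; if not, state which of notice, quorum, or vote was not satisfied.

Invalid — vote requirement not satisfied.

Notice: 11 days given; 10 required. Satisfied.
Quorum: 10% of 366 = 36.60, rounded up to 37; 38 present. Satisfied.
Vote: requires two-thirds of the votes cast (38 − 4 abstaining = 34); 2/3 of 34 = 22.67, rounded up to 23, so 23 needed; 22 in favor. Not satisfied.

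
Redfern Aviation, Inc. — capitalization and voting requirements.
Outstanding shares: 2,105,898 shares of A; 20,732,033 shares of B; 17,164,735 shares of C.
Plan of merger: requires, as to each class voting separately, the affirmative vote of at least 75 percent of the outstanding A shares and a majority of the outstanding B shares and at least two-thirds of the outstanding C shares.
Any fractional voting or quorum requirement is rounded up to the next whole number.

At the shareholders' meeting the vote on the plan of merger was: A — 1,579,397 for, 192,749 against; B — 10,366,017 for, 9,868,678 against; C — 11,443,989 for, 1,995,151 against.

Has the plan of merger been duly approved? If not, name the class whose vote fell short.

Not approved — the A shares did not give the required vote.

A: 3/4 of 2105898 = 1579423.50, rounded up to 1579424; 1,579,424 required, 1,579,397 in favor — not approved.
B: a majority of 20732033 is 10366017; 10,366,017 required, 10,366,017 in favor — approved.
C: 2/3 of 17164735 = 11443156.67, rounded up to 11443157; 11,443,157 required, 11,443,989 in favor — approved.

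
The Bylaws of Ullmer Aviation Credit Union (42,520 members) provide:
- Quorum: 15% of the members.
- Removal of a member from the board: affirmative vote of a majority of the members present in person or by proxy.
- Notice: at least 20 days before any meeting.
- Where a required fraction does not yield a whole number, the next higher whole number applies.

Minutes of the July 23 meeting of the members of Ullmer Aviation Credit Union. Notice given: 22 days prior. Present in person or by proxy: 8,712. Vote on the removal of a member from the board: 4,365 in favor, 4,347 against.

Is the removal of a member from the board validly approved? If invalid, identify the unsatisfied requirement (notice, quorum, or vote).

Valid — all requirements satisfied.

Notice: 22 days given; 20 required. Satisfied.
Quorum: 15% of 42,520 = 6,378; 8,712 present. Satisfied.
Vote: requires a majority of those present (8,712); a majority of 8712 is 4357, so 4,357 needed; 4,365 in favor. Satisfied.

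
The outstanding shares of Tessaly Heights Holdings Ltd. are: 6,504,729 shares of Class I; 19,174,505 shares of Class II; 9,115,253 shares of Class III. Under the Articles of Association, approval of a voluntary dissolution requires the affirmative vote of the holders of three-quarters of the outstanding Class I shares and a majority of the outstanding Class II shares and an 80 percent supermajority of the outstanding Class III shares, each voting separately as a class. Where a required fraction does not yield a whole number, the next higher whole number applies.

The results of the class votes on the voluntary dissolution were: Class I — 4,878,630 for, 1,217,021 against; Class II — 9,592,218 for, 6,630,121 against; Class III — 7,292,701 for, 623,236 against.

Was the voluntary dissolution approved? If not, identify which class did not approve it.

Class I: 3/4 of 6504729 = 4878546.75, rounded up to 4878547; 4,878,547 required, 4,878,630 in favor — approved.
Class II: a majority of 19174505 is 9587253; 9,587,253 required, 9,592,218 in favor — approved.
Class III: 4/5 of 9115253 = 7292202.40, rounded up to 7292203; 7,292,203 required, 7,292,701 in favor — approved.

Approved — every class gave the required vote.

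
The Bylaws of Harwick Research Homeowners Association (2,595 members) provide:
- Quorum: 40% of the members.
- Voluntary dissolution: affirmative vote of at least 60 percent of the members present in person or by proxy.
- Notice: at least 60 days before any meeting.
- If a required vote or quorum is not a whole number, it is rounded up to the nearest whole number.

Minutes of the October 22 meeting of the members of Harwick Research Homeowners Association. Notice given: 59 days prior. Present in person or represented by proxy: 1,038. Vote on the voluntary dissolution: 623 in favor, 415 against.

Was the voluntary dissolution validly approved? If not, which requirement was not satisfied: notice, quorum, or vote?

Invalid — notice requirement not satisfied.

Notice: 59 days given; 60 required. Not satisfied.
Quorum: 40% of 2,595 = 1,038; 1,038 present. Satisfied.
Vote: requires three-fifths of those present (1,038); 3/5 of 1038 = 622.80, rounded up to 623, so 623 needed; 623 in favor. Satisfied.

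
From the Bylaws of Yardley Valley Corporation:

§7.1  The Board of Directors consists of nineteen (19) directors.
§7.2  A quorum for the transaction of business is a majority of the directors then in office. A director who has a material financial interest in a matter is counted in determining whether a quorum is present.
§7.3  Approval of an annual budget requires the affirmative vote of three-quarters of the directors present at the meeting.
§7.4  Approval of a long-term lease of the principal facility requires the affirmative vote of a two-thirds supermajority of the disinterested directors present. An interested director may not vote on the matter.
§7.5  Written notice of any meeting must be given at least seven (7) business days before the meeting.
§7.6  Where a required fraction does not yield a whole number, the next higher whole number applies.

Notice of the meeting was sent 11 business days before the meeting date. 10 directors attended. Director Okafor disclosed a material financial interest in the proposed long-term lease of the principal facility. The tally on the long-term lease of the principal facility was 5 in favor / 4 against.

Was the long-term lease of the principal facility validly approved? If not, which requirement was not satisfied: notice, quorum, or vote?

Notice: 11 business days given; 7 required (11 ≥ 7). Satisfied.
Quorum: 10 present (interested directors count toward quorum); quorum is 10. Satisfied.
Vote: the long-term lease of the principal facility requires two-thirds of the disinterested directors present (10 − 1 = 9). 2/3 of 9 = 6, so 6 affirmative votes are needed; 5 voted in favor. Not satisfied.

Invalid — vote requirement not satisfied.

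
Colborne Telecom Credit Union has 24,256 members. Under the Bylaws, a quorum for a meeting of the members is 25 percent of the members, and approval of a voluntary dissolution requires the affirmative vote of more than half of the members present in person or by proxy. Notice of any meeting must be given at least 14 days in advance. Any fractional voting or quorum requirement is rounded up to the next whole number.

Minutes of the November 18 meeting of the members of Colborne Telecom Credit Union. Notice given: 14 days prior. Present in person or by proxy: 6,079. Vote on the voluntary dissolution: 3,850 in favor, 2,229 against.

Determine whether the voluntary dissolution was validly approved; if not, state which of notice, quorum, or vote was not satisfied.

Valid — all requirements satisfied.

Notice: 14 days given; 14 required. Satisfied.
Quorum: 25% of 24,256 = 6,064; 6,079 present. Satisfied.
Vote: requires a majority of those present (6,079); a majority of 6079 is 3040, so 3,040 needed; 3,850 in favor. Satisfied.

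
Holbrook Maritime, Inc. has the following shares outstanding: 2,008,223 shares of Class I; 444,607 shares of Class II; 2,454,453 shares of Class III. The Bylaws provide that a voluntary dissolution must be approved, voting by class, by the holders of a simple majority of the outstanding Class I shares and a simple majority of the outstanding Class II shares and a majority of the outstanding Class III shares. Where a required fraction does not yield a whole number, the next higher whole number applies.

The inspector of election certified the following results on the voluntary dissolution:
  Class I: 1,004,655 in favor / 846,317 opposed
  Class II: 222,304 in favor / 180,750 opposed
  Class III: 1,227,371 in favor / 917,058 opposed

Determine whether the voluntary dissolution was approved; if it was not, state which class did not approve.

Approved — every class gave the required vote.

Class I: a majority of 2008223 is 1004112; 1,004,112 required, 1,004,655 in favor — approved.
Class II: a majority of 444607 is 222304; 222,304 required, 222,304 in favor — approved.
Class III: a majority of 2454453 is 1227227; 1,227,227 required, 1,227,371 in favor — approved.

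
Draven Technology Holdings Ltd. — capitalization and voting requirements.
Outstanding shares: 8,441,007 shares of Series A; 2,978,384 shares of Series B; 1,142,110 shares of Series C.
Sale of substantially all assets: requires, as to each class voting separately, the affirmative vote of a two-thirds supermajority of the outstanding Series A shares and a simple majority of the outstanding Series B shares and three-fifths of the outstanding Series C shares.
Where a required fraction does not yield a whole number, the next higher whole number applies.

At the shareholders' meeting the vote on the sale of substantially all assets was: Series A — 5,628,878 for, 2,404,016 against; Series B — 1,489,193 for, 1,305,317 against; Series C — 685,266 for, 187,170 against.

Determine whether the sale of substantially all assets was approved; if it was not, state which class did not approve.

Series A: 2/3 of 8441007 = 5627338; 5,627,338 required, 5,628,878 in favor — approved.
Series B: a majority of 2978384 is 1489193; 1,489,193 required, 1,489,193 in favor — approved.
Series C: 3/5 of 1142110 = 685266; 685,266 required, 685,266 in favor — approved.

Approved — every class gave the required vote.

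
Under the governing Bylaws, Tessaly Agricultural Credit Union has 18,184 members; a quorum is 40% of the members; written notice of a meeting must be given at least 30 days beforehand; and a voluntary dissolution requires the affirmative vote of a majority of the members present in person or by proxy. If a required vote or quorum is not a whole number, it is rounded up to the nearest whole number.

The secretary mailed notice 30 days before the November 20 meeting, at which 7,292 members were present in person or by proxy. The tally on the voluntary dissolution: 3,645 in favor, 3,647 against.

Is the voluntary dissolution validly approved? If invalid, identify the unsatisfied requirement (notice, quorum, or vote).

Notice: 30 days given; 30 required. Satisfied.
Quorum: 40% of 18,184 = 7,273.60, rounded up to 7,274; 7,292 present. Satisfied.
Vote: requires a majority of those present (7,292); a majority of 7292 is 3647, so 3,647 needed; 3,645 in favor. Not satisfied.

Invalid — vote requirement not satisfied.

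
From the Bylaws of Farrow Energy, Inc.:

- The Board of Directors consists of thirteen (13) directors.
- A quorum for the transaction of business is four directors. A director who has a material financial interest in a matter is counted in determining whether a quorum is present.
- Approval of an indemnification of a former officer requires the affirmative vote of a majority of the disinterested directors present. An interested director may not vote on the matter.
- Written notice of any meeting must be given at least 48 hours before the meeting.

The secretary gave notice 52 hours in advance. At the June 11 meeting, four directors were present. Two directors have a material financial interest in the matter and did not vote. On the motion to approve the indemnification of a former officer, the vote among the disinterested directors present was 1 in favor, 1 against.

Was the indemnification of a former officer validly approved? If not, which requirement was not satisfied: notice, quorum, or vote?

Notice: 52 hours given; 48 required (52 ≥ 48). Satisfied.
Quorum: 4 present (interested directors count toward quorum); quorum is 4. Satisfied.
Vote: the indemnification of a former officer requires a majority of the disinterested directors present (4 − 2 = 2). A majority of 2 is 2, so 2 affirmative votes are needed; 1 voted in favor. Not satisfied.

Invalid — vote requirement not satisfied.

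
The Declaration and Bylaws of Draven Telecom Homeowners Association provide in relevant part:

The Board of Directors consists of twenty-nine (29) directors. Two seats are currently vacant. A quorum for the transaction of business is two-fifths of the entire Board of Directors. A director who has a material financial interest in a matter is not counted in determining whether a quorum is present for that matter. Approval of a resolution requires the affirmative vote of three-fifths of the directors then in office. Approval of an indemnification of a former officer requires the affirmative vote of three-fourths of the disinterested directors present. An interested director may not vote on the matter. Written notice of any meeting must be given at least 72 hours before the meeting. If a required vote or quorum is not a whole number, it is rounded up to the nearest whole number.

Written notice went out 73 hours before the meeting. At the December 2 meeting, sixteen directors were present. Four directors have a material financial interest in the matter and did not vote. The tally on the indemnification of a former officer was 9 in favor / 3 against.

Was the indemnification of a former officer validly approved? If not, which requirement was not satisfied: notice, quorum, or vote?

Notice: 73 hours given; 72 required (73 ≥ 72). Satisfied.
Quorum: 16 present, but the 4 interested directors do not count, leaving 12. Quorum is 12. Satisfied.
Vote: the indemnification of a former officer requires three-fourths of the disinterested directors present (16 − 4 = 12). 3/4 of 12 = 9, so 9 affirmative votes are needed; 9 voted in favor. Satisfied.

Valid — all requirements satisfied.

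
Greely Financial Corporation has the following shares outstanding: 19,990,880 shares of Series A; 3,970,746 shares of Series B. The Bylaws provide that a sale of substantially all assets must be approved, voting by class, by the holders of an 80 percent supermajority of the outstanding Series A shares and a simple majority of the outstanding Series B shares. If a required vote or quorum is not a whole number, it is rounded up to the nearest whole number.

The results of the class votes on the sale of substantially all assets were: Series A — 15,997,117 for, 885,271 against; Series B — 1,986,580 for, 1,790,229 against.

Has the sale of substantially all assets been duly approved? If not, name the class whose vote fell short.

Approved — every class gave the required vote.

Series A: 4/5 of 19990880 = 15992704; 15,992,704 required, 15,997,117 in favor — approved.
Series B: a majority of 3970746 is 1985374; 1,985,374 required, 1,986,580 in favor — approved.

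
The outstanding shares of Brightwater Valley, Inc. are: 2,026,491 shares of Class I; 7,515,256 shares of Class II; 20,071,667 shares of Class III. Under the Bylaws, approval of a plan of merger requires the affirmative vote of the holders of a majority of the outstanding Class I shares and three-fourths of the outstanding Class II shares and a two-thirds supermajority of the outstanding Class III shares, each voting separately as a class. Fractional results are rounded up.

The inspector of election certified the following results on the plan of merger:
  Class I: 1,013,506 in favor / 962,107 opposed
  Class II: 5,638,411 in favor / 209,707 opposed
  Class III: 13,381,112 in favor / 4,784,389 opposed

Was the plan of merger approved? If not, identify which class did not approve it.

Approved — every class gave the required vote.

Class I: a majority of 2026491 is 1013246; 1,013,246 required, 1,013,506 in favor — approved.
Class II: 3/4 of 7515256 = 5636442; 5,636,442 required, 5,638,411 in favor — approved.
Class III: 2/3 of 20071667 = 13381111.33, rounded up to 13381112; 13,381,112 required, 13,381,112 in favor — approved.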